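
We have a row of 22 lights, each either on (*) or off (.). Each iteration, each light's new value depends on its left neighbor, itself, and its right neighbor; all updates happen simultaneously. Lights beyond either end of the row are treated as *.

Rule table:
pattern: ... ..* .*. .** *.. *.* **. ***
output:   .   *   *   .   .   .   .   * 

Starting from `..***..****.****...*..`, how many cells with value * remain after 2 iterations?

6

iteration 1: .*.*..*.**...**...**.*
iteration 2: .*.*.**.....*....*....
count of *: 6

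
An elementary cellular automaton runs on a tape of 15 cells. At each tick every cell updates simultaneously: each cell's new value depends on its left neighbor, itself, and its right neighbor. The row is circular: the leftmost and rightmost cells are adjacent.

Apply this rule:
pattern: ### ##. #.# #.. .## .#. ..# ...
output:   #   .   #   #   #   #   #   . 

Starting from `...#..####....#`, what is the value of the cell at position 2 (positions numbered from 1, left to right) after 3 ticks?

#

#.#######.#..##
.#######.######
#######.######.
position 2 holds #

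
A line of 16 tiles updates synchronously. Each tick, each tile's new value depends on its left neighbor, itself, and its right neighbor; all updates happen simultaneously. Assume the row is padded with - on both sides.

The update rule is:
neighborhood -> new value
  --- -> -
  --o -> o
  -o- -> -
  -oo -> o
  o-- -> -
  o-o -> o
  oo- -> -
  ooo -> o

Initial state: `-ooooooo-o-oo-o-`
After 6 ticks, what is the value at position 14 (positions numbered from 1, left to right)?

tick 1: ooooooo-o-oo-o--
tick 2: oooooo-o-oo-o---
tick 3: ooooo-o-oo-o----
tick 4: oooo-o-oo-o-----
tick 5: ooo-o-oo-o------
tick 6: oo-o-oo-o-------
position 14 holds -

-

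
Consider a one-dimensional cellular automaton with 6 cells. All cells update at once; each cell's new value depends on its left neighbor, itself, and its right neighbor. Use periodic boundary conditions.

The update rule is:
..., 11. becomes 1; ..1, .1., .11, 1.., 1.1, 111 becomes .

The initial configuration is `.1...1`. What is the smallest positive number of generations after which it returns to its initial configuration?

9

...1..
11...1
.1.1..
.....1
.111..
...1.1
.1....
...111
.1...1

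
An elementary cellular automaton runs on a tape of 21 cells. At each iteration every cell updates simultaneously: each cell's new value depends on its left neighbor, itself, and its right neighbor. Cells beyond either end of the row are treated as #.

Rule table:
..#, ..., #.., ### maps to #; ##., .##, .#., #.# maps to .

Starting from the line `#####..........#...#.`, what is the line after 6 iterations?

..#...#......#.###.##

####.##########.###..
###...########...#.##
##.###.######.###...#
#...#...####...#.###.
.###.###.##.###...#..
..#...#......#.###.##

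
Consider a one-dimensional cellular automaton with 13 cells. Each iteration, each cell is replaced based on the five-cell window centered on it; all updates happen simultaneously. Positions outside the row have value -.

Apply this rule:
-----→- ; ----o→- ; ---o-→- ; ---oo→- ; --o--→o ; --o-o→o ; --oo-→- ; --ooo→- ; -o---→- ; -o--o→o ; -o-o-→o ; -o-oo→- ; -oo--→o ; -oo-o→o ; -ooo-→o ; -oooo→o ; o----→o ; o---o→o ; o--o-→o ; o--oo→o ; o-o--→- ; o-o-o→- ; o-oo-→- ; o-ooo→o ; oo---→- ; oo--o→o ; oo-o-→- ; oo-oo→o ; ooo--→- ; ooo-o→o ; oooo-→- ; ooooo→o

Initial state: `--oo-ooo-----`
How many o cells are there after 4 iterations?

---oooo--o---
----o--ooo-o-
----ooo-oo---
-----ooo-o-o-
count of o: 5

5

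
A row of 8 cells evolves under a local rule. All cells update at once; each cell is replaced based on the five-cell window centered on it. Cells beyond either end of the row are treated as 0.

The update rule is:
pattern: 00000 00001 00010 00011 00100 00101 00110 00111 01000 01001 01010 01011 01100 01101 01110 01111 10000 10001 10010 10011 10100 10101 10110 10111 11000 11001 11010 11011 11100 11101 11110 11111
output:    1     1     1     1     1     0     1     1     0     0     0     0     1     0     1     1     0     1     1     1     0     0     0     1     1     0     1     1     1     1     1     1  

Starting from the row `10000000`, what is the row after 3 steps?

step 1: 10011111
step 2: 10111111
step 3: 00111111

00111111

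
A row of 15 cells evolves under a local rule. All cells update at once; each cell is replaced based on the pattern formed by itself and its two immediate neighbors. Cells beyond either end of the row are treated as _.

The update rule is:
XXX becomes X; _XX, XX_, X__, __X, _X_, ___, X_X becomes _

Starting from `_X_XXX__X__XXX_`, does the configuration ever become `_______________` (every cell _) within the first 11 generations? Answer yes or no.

yes

generation 1: ____X_______X__
generation 2: _______________
all cells are _ at generation 2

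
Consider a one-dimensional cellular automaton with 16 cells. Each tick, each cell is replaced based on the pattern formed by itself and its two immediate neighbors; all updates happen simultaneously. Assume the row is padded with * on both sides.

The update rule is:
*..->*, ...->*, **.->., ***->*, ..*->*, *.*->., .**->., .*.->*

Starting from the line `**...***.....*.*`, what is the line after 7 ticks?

*.***.*.******..
...*..*..****.**
*********.**...*
********....***.
*******.****.*..
******...**..***
*****.***..**.**

*****.***..**.**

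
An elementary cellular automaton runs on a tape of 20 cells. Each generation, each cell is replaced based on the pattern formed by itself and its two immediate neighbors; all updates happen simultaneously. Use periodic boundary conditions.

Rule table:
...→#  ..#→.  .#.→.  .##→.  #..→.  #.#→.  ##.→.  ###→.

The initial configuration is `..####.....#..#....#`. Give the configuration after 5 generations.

.......###......##..
######.....####....#
.......###......##..  (repeats generation 1; period 2)
generation 5: .......###......##..

.......###......##..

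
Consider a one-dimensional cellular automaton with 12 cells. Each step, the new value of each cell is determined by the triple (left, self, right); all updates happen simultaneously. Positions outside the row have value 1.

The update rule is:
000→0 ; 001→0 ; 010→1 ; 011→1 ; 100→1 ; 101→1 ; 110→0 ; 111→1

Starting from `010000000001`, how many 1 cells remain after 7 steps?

8

step 1: 111000000001
step 2: 110100000001
step 3: 101110000001
step 4: 011101000001
step 5: 111011100001
step 6: 110111010001
step 7: 101110111001
count of 1: 8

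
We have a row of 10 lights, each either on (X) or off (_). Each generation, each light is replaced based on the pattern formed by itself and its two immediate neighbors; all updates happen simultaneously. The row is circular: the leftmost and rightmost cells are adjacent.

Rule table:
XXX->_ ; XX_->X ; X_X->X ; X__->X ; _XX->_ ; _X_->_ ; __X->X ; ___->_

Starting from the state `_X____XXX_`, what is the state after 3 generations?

_XX_XX_XXX

generation 1: X_X__X__XX
generation 2: XX_XX_XX__
generation 3: _XX_XX_XXX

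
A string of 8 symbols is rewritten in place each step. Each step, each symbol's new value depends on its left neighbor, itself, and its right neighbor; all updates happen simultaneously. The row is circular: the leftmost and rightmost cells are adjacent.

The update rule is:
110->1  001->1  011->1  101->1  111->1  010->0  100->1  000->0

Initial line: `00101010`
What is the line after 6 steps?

10101010

01010101
10101010
01010101  (repeats step 1; period 2)
step 6: 10101010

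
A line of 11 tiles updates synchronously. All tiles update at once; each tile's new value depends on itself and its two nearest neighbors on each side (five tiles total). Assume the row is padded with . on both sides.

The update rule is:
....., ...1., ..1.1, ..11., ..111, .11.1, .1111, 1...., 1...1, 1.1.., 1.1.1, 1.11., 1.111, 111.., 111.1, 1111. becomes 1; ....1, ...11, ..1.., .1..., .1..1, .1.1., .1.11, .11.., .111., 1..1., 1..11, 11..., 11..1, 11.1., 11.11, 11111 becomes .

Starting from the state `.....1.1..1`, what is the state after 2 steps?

111.11.1...
1.1.11.1.11

1.1.11.1.11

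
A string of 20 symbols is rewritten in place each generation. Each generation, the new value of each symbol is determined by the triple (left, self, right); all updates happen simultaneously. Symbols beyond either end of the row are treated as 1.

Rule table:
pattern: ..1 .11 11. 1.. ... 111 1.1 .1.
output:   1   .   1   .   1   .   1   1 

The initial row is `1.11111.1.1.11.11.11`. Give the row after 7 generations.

1.111..11.11...1111.

generation 1: 11....111111.11.11..
generation 2: .1.111.....11.11.1.1
generation 3: 111..1.1111.11.1111.
generation 4: ..1.111...11.11...11
generation 5: .111..1.11.11.1.11..
generation 6: 1..1.111.11.1111.1.1
generation 7: 1.111..11.11...1111.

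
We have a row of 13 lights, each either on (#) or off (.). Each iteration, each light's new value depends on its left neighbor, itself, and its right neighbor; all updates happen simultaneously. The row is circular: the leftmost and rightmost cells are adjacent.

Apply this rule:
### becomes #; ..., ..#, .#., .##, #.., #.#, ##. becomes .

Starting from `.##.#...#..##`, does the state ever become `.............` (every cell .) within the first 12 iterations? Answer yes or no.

.............
all cells are . at iteration 1

yes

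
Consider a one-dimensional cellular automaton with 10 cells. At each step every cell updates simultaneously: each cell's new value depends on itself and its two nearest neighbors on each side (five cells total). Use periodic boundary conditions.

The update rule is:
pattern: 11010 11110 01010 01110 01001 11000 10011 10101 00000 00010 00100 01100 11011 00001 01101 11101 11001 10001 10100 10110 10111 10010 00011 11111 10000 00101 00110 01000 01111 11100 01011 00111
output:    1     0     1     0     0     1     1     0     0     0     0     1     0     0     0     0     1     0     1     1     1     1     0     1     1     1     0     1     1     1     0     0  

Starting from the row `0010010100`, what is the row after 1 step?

0000111111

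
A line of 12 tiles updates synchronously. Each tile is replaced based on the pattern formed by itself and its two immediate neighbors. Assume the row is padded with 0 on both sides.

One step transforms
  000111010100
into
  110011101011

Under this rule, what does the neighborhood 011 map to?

At position 3 the neighborhood is 011; the next row has 0 there.

0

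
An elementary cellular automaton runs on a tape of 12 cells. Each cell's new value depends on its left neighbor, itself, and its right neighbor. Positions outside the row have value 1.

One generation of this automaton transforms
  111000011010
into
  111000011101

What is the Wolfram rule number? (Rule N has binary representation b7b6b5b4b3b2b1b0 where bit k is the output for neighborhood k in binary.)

position 0: 111 → 1  (bit 7 = 1)
position 2: 110 → 1  (bit 6 = 1)
position 9: 101 → 1  (bit 5 = 1)
position 3: 100 → 0  (bit 4 = 0)
position 7: 011 → 1  (bit 3 = 1)
position 10: 010 → 0  (bit 2 = 0)
position 6: 001 → 0  (bit 1 = 0)
position 4: 000 → 0  (bit 0 = 0)
bits b7..b0 = 11101000 = 232

232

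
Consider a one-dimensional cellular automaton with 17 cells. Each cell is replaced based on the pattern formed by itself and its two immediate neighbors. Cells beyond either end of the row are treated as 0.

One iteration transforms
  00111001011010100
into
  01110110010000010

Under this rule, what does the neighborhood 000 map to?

At position 0 the neighborhood is 000; the next row has 0 there.

0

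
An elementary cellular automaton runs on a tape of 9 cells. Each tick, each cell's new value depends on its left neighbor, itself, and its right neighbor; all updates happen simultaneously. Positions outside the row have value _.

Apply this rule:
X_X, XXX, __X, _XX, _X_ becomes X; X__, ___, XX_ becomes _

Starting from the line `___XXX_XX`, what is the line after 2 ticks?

_XXX_XX__

__XXX_XX_
_XXX_XX__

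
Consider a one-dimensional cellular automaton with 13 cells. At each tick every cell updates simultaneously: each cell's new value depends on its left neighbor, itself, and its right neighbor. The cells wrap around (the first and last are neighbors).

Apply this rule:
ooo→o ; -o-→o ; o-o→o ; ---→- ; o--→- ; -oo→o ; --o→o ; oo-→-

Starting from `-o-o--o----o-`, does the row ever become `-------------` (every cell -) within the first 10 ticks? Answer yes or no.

tick 1: oooo-oo---oo-
tick 2: ooo-oo---oo-o
tick 3: oo-oo---oo-oo
tick 4: o-oo---oo-ooo
tick 5: -oo---oo-oooo
tick 6: oo---oo-oooo-
tick 7: o---oo-oooo-o
tick 8: ---oo-oooo-oo
tick 9: --oo-oooo-oo-
tick 10: -oo-oooo-oo--
tick 10 is -oo-oooo-oo--, still not uniform -

no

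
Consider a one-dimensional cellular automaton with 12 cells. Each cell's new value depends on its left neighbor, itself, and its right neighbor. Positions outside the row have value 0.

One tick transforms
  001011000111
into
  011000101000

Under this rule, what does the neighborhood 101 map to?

At position 3 the neighborhood is 101; the next row has 0 there.

0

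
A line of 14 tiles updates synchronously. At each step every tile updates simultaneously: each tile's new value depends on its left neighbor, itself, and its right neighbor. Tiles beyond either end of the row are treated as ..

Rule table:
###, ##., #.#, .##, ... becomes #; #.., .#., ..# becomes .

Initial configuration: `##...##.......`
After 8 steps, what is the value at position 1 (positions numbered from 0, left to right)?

#

##.#.##.######
###.##########
##############
##############  (fixed point — unchanged through step 8)
position 1 holds #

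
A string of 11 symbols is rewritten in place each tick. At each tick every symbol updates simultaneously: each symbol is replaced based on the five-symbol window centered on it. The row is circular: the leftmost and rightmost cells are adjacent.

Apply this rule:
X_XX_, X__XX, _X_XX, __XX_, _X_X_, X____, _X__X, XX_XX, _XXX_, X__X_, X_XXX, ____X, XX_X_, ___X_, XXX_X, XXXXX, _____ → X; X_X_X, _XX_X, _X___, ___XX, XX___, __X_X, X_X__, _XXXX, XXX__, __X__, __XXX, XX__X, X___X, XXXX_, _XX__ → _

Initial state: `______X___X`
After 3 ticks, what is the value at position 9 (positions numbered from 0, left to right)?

_XXXXX___X_
X__X____X_X
__X__XXX_XX
position 9 holds X

X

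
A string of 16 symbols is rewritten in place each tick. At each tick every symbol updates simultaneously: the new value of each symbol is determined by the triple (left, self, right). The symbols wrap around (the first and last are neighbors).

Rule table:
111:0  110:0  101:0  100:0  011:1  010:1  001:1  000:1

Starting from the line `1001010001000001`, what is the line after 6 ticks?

0011010111011111
0110010100010000
1100110101110111
0001100101000100
1111001101011101
0000011001010001

0000011001010001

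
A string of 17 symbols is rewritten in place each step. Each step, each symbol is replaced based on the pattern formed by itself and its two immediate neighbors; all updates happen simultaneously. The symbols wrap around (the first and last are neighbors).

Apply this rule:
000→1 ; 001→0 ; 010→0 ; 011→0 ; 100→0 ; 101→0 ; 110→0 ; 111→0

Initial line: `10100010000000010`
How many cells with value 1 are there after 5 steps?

00001000111111000
11100010000000011
00001000111111000  (repeats step 1; period 2)
step 5: 00001000111111000
count of 1: 7

7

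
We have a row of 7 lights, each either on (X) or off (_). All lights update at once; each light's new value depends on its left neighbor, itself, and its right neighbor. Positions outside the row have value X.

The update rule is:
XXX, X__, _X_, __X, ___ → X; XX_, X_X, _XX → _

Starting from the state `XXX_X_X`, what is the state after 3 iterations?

___XXXX

XX__X__
X_XXXXX
___XXXX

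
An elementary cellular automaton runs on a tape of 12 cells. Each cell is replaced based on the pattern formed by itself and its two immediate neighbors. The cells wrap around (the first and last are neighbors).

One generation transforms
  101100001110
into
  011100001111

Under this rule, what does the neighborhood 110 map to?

1

At position 3 the neighborhood is 110; the next row has 1 there.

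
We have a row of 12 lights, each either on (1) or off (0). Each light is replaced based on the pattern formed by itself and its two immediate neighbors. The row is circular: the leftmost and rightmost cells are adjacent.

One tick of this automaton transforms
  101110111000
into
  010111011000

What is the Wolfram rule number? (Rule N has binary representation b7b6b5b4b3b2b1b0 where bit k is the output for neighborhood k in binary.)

position 3: 111 → 1  (bit 7 = 1)
position 4: 110 → 1  (bit 6 = 1)
position 1: 101 → 1  (bit 5 = 1)
position 9: 100 → 0  (bit 4 = 0)
position 2: 011 → 0  (bit 3 = 0)
position 0: 010 → 0  (bit 2 = 0)
position 11: 001 → 0  (bit 1 = 0)
position 10: 000 → 0  (bit 0 = 0)
bits b7..b0 = 11100000 = 224

224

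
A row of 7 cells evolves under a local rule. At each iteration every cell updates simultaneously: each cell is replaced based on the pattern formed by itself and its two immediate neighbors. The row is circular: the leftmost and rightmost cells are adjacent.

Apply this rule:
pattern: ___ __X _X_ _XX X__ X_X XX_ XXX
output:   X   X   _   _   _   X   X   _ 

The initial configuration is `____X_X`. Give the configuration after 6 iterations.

_X_X__X

_XXX_X_
X__XX__
__X_X_X
_X_X_X_
X_X_X__
_X_X__X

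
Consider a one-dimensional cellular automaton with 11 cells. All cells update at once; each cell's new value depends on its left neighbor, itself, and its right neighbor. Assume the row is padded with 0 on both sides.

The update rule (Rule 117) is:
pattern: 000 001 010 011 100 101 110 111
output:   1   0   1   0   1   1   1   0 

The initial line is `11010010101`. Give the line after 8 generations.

01111011111
00001100001
11100111101
00110000111
10011110001
11000011101
01111000111
00001110001

00001110001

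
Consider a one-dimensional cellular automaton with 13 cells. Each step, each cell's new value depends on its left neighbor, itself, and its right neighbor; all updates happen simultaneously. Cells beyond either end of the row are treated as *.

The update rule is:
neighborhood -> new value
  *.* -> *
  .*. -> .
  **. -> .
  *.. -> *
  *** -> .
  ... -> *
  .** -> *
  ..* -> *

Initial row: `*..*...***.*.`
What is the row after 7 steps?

....**.****.*

step 1: .**.****..*.*
step 2: **.**...**.**
step 3: ..**.****.**.
step 4: ***.**...**.*
step 5: ...**.****.**
step 6: ****.**...**.
step 7: ....**.****.*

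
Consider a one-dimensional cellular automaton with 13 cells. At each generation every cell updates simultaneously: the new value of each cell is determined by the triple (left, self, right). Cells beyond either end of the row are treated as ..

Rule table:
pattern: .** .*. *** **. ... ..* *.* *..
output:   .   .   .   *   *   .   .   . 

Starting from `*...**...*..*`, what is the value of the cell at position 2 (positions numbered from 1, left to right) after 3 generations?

.

..*..*.*.....
*........****
..******....*
position 2 holds .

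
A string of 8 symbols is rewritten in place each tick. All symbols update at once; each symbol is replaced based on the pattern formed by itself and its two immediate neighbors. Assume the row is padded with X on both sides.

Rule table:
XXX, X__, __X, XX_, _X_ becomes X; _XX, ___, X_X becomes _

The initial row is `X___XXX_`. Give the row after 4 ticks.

XX__XXX_

XX_X_XX_
XX_X__X_
XX_XXXX_
XX__XXX_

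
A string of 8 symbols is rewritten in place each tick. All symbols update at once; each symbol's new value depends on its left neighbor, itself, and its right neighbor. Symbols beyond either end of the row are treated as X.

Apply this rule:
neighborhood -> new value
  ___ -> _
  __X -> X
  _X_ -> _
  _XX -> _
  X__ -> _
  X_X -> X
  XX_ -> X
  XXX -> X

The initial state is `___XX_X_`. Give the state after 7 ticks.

tick 1: __X_XX_X
tick 2: _X_X_XX_
tick 3: X_X_X_XX
tick 4: XX_X_X_X
tick 5: XXX_X_X_
tick 6: XXXX_X_X
tick 7: XXXXX_X_

XXXXX_X_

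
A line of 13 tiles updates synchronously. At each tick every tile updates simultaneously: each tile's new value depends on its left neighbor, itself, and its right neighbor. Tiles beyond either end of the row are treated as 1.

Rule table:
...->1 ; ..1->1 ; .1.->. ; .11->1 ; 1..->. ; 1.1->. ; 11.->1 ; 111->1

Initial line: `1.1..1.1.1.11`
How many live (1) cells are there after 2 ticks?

10

tick 1: 1...1......11
tick 2: 1.11..1111111
count of 1: 10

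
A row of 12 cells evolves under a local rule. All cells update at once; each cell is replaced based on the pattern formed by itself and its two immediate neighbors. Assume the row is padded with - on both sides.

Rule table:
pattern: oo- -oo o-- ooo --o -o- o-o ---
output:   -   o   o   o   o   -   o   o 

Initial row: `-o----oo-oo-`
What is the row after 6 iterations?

o-ooooo-oo-o
-ooooo-oo-o-
ooooo-oo-o-o
oooo-oo-o-o-
ooo-oo-o-o-o
oo-oo-o-o-o-

oo-oo-o-o-o-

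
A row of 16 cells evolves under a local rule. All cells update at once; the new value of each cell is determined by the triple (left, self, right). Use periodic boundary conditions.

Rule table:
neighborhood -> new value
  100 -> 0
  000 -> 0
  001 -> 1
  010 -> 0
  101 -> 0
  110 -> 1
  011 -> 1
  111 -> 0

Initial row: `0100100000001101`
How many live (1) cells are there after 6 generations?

4

0001000000011100
0010000000110100
0100000001110000
1000000011010000
0000000111000001
0000001101000010
count of 1: 4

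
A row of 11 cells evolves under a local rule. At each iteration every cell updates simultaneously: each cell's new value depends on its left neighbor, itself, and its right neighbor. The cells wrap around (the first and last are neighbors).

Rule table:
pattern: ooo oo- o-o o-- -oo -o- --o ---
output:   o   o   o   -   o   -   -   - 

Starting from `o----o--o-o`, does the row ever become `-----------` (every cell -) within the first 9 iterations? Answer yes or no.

o--------oo
o--------oo  (fixed point — unchanged through iteration 9)
iteration 9 is o--------oo, still not uniform -

no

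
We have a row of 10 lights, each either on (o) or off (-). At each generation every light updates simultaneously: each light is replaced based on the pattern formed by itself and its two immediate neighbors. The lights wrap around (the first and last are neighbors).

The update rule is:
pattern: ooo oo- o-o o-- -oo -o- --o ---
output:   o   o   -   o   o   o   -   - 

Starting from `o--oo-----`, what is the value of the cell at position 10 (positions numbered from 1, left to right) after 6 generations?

-

oo-ooo----
oo-oooo---
oo-ooooo--
oo-oooooo-
oo-oooooo-  (fixed point — unchanged through generation 6)
position 10 holds -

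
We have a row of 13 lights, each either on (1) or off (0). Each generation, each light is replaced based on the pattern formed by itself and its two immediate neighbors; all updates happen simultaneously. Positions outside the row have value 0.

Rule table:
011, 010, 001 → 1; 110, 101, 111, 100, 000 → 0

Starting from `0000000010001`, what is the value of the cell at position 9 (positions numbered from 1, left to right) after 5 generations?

1

0000000110011
0000001100110
0000011001100
0000110011000
0001100110000
position 9 holds 1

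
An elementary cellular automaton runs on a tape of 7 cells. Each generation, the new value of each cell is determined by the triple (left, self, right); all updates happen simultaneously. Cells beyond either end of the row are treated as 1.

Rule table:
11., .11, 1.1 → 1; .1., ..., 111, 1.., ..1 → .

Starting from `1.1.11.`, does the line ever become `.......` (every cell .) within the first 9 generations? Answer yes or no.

yes

11.1111
.111...
11.1...
.11....
111....
..1....
.......
all cells are . at generation 7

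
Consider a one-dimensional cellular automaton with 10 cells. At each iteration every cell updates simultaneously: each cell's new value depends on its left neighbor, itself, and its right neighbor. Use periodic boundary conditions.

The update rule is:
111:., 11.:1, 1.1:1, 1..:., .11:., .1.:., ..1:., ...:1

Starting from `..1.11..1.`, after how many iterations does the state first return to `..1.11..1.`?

1..1.1....
....1..11.
111.....1.
..1.111..1
...1..1...
11......11
.1.1111...
..1...1.11
....1..1.1
.11.....1.
..1.111...
1..1..1.11
1......1..
..1111....
1....1.111
1.11..1...
.1.1....1.
..1..11...
1.....1.11
1.111..1..
.1..1.....
......1111
.1111....1
1...1.11..
..1..1.1..
1.....1..1
1.111.....
.1..1.111.
.....1..1.
1111......
...1.1111.
11..1...1.
.1....1..1
1..11.....
....1.111.
111..1..1.
..1......1
....1111..
111....1.1
..1.11..1.

40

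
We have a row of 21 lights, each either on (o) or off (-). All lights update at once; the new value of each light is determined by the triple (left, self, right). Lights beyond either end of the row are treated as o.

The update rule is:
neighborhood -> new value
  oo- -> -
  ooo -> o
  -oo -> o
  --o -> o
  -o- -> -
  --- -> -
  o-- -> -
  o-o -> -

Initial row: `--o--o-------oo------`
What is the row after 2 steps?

---o-------oo------oo

-o--o-------oo------o
---o-------oo------oo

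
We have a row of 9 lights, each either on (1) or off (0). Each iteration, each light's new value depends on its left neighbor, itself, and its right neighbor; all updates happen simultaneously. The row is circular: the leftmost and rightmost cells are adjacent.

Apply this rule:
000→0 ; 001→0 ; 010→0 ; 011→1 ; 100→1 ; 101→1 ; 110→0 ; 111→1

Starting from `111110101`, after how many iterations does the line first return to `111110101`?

9

111101011
111010111
110101111
101011111
010111111
101111110
011111101
111111010
111110101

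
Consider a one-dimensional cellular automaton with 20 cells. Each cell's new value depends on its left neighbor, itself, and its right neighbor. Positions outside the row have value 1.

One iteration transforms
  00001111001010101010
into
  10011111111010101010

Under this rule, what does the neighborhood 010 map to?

At position 10 the neighborhood is 010; the next row has 1 there.

1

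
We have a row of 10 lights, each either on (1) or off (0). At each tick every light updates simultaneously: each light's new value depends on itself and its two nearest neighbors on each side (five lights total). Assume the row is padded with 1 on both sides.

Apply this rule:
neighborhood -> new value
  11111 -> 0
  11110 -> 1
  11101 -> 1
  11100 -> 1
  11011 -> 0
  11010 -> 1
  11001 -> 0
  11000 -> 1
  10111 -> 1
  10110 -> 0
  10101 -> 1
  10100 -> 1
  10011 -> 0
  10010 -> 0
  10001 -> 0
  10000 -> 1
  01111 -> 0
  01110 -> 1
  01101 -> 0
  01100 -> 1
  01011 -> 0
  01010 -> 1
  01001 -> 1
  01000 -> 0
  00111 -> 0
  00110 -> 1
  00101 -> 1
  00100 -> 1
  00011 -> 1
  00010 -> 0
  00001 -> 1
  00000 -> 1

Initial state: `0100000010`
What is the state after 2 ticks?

1101011110

1101111010
1101011110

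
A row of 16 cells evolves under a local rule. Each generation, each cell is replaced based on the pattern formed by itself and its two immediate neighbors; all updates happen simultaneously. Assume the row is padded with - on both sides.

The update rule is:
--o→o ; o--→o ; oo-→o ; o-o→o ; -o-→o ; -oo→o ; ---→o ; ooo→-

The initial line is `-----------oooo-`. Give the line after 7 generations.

oooooooooooo--oo
o----------ooooo
oooooooooooo---o
o----------ooooo  (repeats generation 2; period 2)
generation 7: oooooooooooo---o

oooooooooooo---o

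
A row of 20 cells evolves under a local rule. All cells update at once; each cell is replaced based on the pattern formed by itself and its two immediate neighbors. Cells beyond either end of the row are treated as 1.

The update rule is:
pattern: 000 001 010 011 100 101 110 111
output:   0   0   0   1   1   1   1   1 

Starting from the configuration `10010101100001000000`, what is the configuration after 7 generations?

11001011110000100000
11100111111000010000
11110111111100001000
11111111111110000100
11111111111111000010
11111111111111100001
11111111111111110001

11111111111111110001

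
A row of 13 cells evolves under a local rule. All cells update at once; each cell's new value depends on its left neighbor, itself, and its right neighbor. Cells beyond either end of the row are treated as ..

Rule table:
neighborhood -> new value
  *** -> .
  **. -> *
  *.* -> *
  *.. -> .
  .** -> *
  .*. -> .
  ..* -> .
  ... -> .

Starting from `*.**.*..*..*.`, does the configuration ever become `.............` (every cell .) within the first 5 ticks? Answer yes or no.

.****........
.*..*........
.............
all cells are . at tick 3

yes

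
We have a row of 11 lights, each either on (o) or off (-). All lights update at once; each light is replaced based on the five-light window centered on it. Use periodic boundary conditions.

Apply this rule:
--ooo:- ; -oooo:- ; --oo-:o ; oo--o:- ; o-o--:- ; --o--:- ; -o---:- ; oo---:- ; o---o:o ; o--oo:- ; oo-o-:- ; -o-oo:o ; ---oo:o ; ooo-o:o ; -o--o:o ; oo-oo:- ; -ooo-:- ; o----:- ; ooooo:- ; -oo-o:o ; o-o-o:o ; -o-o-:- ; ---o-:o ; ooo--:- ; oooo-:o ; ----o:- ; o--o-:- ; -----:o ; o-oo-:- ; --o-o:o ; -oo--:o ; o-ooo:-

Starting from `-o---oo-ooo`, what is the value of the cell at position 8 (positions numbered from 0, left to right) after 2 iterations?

o

iteration 1: ---oooo---o
iteration 2: -oo--o--oo-
position 8 holds o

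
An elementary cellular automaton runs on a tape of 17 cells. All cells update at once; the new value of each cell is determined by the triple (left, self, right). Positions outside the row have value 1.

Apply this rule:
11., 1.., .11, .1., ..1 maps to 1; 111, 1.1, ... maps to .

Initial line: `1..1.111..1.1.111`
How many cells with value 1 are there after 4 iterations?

10

1111.1.1111.1.1..
...1.1.1..1.1.111
1.11.1.1111.1.1..
1.11.1.1..1.1.111
count of 1: 10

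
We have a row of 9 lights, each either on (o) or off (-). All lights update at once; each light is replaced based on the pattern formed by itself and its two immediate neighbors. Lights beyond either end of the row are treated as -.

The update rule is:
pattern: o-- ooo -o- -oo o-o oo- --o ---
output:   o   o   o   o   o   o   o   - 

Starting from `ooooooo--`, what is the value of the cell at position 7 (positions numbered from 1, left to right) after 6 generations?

o

oooooooo-
ooooooooo
ooooooooo  (fixed point — unchanged through generation 6)
position 7 holds o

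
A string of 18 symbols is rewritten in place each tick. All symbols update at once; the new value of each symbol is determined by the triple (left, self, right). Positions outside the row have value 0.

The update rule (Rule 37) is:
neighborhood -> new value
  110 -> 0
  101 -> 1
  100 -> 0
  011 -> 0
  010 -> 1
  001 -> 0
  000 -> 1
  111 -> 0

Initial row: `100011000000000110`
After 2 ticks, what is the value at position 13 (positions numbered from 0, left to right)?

0

tick 1: 101000011111110000
tick 2: 111011000000000111
position 13 holds 0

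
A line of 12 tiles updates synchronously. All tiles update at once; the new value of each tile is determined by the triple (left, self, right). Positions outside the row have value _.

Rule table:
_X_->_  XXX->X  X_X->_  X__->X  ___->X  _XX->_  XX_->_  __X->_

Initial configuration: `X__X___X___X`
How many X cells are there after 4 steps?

_X__XX__XX__
__X___X___XX
X__XX__XX___
_X___X___XXX
count of X: 5

5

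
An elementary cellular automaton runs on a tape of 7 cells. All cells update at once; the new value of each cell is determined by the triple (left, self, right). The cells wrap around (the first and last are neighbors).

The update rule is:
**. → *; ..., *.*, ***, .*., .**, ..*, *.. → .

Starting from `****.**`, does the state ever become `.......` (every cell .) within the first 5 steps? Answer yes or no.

yes

step 1: ...*...
step 2: .......
all cells are . at step 2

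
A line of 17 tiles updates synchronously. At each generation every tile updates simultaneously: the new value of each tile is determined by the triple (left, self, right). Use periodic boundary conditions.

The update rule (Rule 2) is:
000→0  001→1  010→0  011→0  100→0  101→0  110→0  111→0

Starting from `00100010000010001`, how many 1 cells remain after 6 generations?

4

01000100000100010
10001000001000100
00010000010001001
00100000100010010
01000001000100100
10000010001001000
count of 1: 4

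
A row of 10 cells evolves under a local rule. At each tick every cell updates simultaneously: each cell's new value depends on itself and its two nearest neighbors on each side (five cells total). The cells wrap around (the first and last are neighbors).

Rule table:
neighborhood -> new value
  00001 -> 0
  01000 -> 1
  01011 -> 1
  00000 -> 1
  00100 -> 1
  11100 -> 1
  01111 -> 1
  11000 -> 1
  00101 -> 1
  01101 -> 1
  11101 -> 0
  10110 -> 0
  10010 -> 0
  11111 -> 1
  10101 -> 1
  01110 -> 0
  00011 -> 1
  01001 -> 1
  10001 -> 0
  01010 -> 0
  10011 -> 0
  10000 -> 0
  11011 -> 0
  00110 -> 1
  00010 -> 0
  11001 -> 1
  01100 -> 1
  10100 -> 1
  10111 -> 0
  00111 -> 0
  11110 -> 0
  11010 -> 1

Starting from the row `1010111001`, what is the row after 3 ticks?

1111001101
1101101100
1100100110

1100100110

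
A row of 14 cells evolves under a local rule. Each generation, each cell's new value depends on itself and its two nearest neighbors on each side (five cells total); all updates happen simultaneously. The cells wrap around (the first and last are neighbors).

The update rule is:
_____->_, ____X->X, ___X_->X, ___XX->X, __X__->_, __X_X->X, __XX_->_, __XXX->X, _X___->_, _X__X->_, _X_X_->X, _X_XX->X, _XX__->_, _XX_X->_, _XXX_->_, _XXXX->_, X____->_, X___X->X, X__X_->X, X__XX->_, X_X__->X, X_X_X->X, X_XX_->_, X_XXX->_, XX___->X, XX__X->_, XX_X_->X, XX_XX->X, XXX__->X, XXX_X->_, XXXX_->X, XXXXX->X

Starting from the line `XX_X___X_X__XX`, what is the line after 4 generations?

__XX_XX__X___X

X_XX_XXXXX__X_
XX__X__XXX_XXX
XX_X___X__X__X
__XX_XX__X___X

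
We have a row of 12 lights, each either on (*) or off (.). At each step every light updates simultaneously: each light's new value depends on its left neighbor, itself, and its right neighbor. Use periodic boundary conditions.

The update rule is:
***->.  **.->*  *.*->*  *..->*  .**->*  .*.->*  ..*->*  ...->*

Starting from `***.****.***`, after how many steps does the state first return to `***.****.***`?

..***..***..
***.****.***

2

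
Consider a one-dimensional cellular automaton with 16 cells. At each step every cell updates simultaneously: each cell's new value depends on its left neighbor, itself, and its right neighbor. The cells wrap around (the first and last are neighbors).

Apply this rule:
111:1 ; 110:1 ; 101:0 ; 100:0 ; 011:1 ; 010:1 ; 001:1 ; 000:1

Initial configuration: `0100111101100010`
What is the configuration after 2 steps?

1101111101101110
1101111101101110

1101111101101110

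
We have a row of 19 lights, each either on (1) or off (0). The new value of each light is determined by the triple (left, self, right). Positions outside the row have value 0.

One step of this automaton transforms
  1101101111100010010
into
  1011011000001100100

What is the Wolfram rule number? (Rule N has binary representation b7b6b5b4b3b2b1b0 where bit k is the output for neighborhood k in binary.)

position 7: 111 → 0  (bit 7 = 0)
position 1: 110 → 0  (bit 6 = 0)
position 2: 101 → 1  (bit 5 = 1)
position 11: 100 → 0  (bit 4 = 0)
position 0: 011 → 1  (bit 3 = 1)
position 14: 010 → 0  (bit 2 = 0)
position 13: 001 → 1  (bit 1 = 1)
position 12: 000 → 1  (bit 0 = 1)
bits b7..b0 = 00101011 = 43

43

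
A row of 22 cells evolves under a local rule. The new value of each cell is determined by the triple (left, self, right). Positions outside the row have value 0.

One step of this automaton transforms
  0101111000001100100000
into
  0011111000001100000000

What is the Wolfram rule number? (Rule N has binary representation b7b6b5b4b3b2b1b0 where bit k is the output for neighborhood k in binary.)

position 4: 111 → 1  (bit 7 = 1)
position 6: 110 → 1  (bit 6 = 1)
position 2: 101 → 1  (bit 5 = 1)
position 7: 100 → 0  (bit 4 = 0)
position 3: 011 → 1  (bit 3 = 1)
position 1: 010 → 0  (bit 2 = 0)
position 0: 001 → 0  (bit 1 = 0)
position 8: 000 → 0  (bit 0 = 0)
bits b7..b0 = 11101000 = 232

232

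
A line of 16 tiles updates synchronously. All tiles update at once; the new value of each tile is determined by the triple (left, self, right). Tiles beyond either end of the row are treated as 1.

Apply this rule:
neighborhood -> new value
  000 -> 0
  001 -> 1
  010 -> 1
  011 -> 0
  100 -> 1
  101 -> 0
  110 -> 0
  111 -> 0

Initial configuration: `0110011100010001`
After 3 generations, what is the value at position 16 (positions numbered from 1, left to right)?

0001100010111010
1010010110000010
0011110001000110
position 16 holds 0

0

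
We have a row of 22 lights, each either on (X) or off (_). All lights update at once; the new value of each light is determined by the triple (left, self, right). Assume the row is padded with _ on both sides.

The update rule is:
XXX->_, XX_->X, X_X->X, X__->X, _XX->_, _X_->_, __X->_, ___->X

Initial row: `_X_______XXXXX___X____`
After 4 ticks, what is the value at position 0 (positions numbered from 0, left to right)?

_

__XXXXXX_____XXX__XXXX
X______XXXXX___XX____X
_XXXXX_____XXX__XXXX__
_____XXXXX___XX____XXX
position 0 holds _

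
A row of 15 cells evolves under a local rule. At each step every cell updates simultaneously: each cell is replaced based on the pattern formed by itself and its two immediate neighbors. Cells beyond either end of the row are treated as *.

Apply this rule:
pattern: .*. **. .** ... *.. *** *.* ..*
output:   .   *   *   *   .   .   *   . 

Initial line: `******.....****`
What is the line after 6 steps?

..**..*.....**.

.....*.***.*...
.***..**.**..*.
**.*..*****...*
.**...*...*.*.*
***.*...*..*.**
..**..*.....**.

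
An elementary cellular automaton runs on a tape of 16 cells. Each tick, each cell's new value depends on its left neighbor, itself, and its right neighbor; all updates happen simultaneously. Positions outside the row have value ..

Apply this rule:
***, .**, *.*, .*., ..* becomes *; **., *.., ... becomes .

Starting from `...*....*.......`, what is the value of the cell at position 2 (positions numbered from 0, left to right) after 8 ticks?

..**...**.......
.**...**........
**...**.........
*...**..........
*..**...........
*.**............
***.............
**..............
position 2 holds .

.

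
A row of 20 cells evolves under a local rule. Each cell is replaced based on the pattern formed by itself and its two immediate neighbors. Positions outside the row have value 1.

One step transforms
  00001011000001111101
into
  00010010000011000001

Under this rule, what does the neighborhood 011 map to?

1

At position 6 the neighborhood is 011; the next row has 1 there.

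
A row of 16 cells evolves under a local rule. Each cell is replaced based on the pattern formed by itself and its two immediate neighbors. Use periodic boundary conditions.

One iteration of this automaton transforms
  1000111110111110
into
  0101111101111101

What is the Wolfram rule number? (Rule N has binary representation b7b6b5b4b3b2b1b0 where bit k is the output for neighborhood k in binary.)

186

position 5: 111 → 1  (bit 7 = 1)
position 8: 110 → 0  (bit 6 = 0)
position 9: 101 → 1  (bit 5 = 1)
position 1: 100 → 1  (bit 4 = 1)
position 4: 011 → 1  (bit 3 = 1)
position 0: 010 → 0  (bit 2 = 0)
position 3: 001 → 1  (bit 1 = 1)
position 2: 000 → 0  (bit 0 = 0)
bits b7..b0 = 10111010 = 186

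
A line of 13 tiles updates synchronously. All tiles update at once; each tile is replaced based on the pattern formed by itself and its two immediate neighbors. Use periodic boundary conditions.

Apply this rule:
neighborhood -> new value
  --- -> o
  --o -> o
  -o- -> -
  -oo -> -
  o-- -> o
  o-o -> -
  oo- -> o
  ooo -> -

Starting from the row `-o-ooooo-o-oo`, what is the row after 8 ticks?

-------o----o
ooooooo-oooo-
------o----o-
oooooo-oooo-o
-----o----o--
ooooo-oooo-oo
----o----o---
oooo-oooo-ooo

oooo-oooo-ooo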